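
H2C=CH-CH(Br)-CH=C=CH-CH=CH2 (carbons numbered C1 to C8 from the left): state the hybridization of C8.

C8 — 3 σ bonds, plus one π bond. Steric number 3, so sp2.

sp2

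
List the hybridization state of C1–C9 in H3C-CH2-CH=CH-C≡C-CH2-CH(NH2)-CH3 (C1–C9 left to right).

C1 has 4 σ bonds: steric number 4 → sp3.
C2: 4 σ bonds — 4 electron domains, sp3.
C3 (3 σ bonds, plus one π bond) has steric number 3: sp2.
C4: 3 σ bonds, plus one π bond; 3 regions of electron density → sp2.
C5: 2 σ bonds, plus two π bonds; 2 regions of electron density → sp.
C6 carries 2 σ bonds, plus two π bonds, giving a steric number of 2, so it is sp.
C7 has 4 σ bonds: steric number 4 → sp3.
C8 carries 4 σ bonds, giving a steric number of 4, so it is sp3.
C9 carries 4 σ bonds, giving a steric number of 4, so it is sp3.

C1 sp3, C2 sp3, C3 sp2, C4 sp2, C5 sp, C6 sp, C7 sp3, C8 sp3, C9 sp3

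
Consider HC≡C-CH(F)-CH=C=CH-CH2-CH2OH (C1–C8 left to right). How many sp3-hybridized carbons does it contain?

3

C1: sp
C2: sp
C3: sp3 ✓
C4: sp2
C5: sp
C6: sp2
C7: sp3 ✓
C8: sp3 ✓
C3, C7, C8 → 3 sp3 carbons.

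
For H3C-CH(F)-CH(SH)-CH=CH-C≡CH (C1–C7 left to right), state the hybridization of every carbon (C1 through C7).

C1 (4 σ bonds) has steric number 4: sp3.
C2 carries 4 σ bonds, giving a steric number of 4, so it is sp3.
C3 (4 σ bonds) has steric number 4: sp3.
C4 carries 3 σ bonds, plus one π bond, giving a steric number of 3, so it is sp2.
C5 (3 σ bonds, plus one π bond) has steric number 3: sp2.
C6: 2 σ bonds, plus two π bonds — 2 electron domains, sp.
C7: 2 σ bonds, plus two π bonds; 2 regions of electron density → sp.

C1 sp3, C2 sp3, C3 sp3, C4 sp2, C5 sp2, C6 sp, C7 sp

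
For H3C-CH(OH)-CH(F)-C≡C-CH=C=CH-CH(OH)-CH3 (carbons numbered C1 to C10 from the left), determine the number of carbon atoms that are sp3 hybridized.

5

C1: sp3 ✓
C2: sp3 ✓
C3: sp3 ✓
C4: sp
C5: sp
C6: sp2
C7: sp
C8: sp2
C9: sp3 ✓
C10: sp3 ✓
C1, C2, C3, C9, C10 → 5 sp3 carbons.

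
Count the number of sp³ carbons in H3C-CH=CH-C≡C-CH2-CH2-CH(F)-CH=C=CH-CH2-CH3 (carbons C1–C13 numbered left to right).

C1: sp3 ✓
C2: sp2
C3: sp2
C4: sp
C5: sp
C6: sp3 ✓
C7: sp3 ✓
C8: sp3 ✓
C9: sp2
C10: sp
C11: sp2
C12: sp3 ✓
C13: sp3 ✓
C1, C6, C7, C8, C12, C13 → 6 sp3 carbons.

6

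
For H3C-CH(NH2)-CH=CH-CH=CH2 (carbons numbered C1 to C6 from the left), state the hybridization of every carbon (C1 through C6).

C1 — 4 σ bonds. Steric number 4, so sp3.
C2: 4 σ bonds — 4 electron domains, sp3.
C3 — 3 σ bonds, plus one π bond. Steric number 3, so sp2.
C4 is sp2: 3 σ bonds, plus one π bond, 3 electron-density regions.
C5 (3 σ bonds, plus one π bond) has steric number 3: sp2.
C6 (3 σ bonds, plus one π bond) has steric number 3: sp2.

C1 sp3, C2 sp3, C3 sp2, C4 sp2, C5 sp2, C6 sp2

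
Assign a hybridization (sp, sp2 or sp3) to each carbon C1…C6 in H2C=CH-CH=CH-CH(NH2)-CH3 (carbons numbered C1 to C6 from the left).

C1: 3 σ bonds, plus one π bond — 3 electron domains, sp2.
C2 carries 3 σ bonds, plus one π bond, giving a steric number of 3, so it is sp2.
C3 has 3 σ bonds, plus one π bond: steric number 3 → sp2.
C4 has 3 σ bonds, plus one π bond: steric number 3 → sp2.
C5 (4 σ bonds) has steric number 4: sp3.
C6 has 4 σ bonds: steric number 4 → sp3.

C1 sp2, C2 sp2, C3 sp2, C4 sp2, C5 sp3, C6 sp3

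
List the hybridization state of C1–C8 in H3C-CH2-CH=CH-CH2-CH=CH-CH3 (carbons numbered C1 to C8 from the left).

C1 sp3, C2 sp3, C3 sp2, C4 sp2, C5 sp3, C6 sp2, C7 sp2, C8 sp3

C1 — 4 σ bonds. Steric number 4, so sp3.
C2 — 4 σ bonds. Steric number 4, so sp3.
C3 (3 σ bonds, plus one π bond) has steric number 3: sp2.
C4 is sp2: 3 σ bonds, plus one π bond, 3 electron-density regions.
C5 is sp3: 4 σ bonds, 4 electron-density regions.
C6 — 3 σ bonds, plus one π bond. Steric number 3, so sp2.
C7 has 3 σ bonds, plus one π bond: steric number 3 → sp2.
C8 is sp3: 4 σ bonds, 4 electron-density regions.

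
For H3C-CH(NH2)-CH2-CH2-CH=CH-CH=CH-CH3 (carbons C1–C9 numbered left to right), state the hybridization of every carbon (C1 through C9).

C1 sp3, C2 sp3, C3 sp3, C4 sp3, C5 sp2, C6 sp2, C7 sp2, C8 sp2, C9 sp3

C1 — 4 σ bonds. Steric number 4, so sp3.
C2 has 4 σ bonds: steric number 4 → sp3.
C3: 4 σ bonds; 4 regions of electron density → sp3.
C4 carries 4 σ bonds, giving a steric number of 4, so it is sp3.
C5 has 3 σ bonds, plus one π bond: steric number 3 → sp2.
C6 is sp2: 3 σ bonds, plus one π bond, 3 electron-density regions.
C7 (3 σ bonds, plus one π bond) has steric number 3: sp2.
C8 carries 3 σ bonds, plus one π bond, giving a steric number of 3, so it is sp2.
C9: 4 σ bonds; 4 regions of electron density → sp3.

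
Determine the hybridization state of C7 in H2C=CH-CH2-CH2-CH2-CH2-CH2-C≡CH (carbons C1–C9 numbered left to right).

sp3

C7 (4 σ bonds) has steric number 4: sp3.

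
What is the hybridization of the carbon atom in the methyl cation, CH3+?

sp2

Three σ bonds to H, empty p orbital → sp2, trigonal planar.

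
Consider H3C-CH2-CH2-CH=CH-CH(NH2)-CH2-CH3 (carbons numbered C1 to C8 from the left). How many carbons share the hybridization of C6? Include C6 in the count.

C6 is sp3 (only σ bonds).
C1: sp3 ✓
C2: sp3 ✓
C3: sp3 ✓
C4: sp2
C5: sp2
C6: sp3 ✓
C7: sp3 ✓
C8: sp3 ✓
6 carbons are sp3.

6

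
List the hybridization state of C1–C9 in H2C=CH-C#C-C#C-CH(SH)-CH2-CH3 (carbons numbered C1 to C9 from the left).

C1 (3 σ bonds, plus one π bond) has steric number 3: sp2.
C2 — 3 σ bonds, plus one π bond. Steric number 3, so sp2.
C3 is sp: 2 σ bonds, plus two π bonds, 2 electron-density regions.
C4 carries 2 σ bonds, plus two π bonds, giving a steric number of 2, so it is sp.
C5 has 2 σ bonds, plus two π bonds: steric number 2 → sp.
C6 has 2 σ bonds, plus two π bonds: steric number 2 → sp.
C7 (4 σ bonds) has steric number 4: sp3.
C8 — 4 σ bonds. Steric number 4, so sp3.
C9: 4 σ bonds — 4 electron domains, sp3.

C1 sp2, C2 sp2, C3 sp, C4 sp, C5 sp, C6 sp, C7 sp3, C8 sp3, C9 sp3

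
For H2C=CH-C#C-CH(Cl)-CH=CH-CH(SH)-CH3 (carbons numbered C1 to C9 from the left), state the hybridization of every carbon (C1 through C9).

C1 sp2, C2 sp2, C3 sp, C4 sp, C5 sp3, C6 sp2, C7 sp2, C8 sp3, C9 sp3

C1 carries 3 σ bonds, plus one π bond, giving a steric number of 3, so it is sp2.
C2 (3 σ bonds, plus one π bond) has steric number 3: sp2.
C3: 2 σ bonds, plus two π bonds — 2 electron domains, sp.
C4: 2 σ bonds, plus two π bonds — 2 electron domains, sp.
C5 has 4 σ bonds: steric number 4 → sp3.
C6 has 3 σ bonds, plus one π bond: steric number 3 → sp2.
C7 is sp2: 3 σ bonds, plus one π bond, 3 electron-density regions.
C8: 4 σ bonds; 4 regions of electron density → sp3.
C9 (4 σ bonds) has steric number 4: sp3.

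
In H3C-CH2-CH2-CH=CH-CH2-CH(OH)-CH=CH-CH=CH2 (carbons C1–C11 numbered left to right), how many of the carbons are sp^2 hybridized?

6

C1: sp3
C2: sp3
C3: sp3
C4: sp2 ✓
C5: sp2 ✓
C6: sp3
C7: sp3
C8: sp2 ✓
C9: sp2 ✓
C10: sp2 ✓
C11: sp2 ✓
C4, C5, C8, C9, C10, C11 → 6 sp2 carbons.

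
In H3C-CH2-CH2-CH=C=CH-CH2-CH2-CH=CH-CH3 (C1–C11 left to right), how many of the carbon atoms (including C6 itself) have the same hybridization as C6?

C6 is sp2 (one π bond).
C1: sp3
C2: sp3
C3: sp3
C4: sp2 ✓
C5: sp
C6: sp2 ✓
C7: sp3
C8: sp3
C9: sp2 ✓
C10: sp2 ✓
C11: sp3
4 carbons are sp2.

4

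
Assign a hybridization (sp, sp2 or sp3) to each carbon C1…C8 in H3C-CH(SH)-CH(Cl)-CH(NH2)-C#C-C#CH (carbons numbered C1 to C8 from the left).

C1 sp3, C2 sp3, C3 sp3, C4 sp3, C5 sp, C6 sp, C7 sp, C8 sp

C1 carries 4 σ bonds, giving a steric number of 4, so it is sp3.
C2: 4 σ bonds; 4 regions of electron density → sp3.
C3: 4 σ bonds; 4 regions of electron density → sp3.
C4 carries 4 σ bonds, giving a steric number of 4, so it is sp3.
C5 is sp: 2 σ bonds, plus two π bonds, 2 electron-density regions.
C6: 2 σ bonds, plus two π bonds — 2 electron domains, sp.
C7 has 2 σ bonds, plus two π bonds: steric number 2 → sp.
C8 (2 σ bonds, plus two π bonds) has steric number 2: sp.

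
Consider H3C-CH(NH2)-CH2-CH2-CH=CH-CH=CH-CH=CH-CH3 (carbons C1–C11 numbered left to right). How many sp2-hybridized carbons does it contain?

6

C1: sp3
C2: sp3
C3: sp3
C4: sp3
C5: sp2 ✓
C6: sp2 ✓
C7: sp2 ✓
C8: sp2 ✓
C9: sp2 ✓
C10: sp2 ✓
C11: sp3
C5, C6, C7, C8, C9, C10 → 6 sp2 carbons.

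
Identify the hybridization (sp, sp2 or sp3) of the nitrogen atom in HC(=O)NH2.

sp2

Amide resonance delocalises the N lone pair; N is planar sp2.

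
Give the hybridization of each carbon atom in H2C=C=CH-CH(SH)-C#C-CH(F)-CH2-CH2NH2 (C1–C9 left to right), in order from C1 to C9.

C1: 3 σ bonds, plus one π bond; 3 regions of electron density → sp2.
C2 is sp: 2 σ bonds, plus two π bonds, 2 electron-density regions.
C3: 3 σ bonds, plus one π bond — 3 electron domains, sp2.
C4 (4 σ bonds) has steric number 4: sp3.
C5 — 2 σ bonds, plus two π bonds. Steric number 2, so sp.
C6 — 2 σ bonds, plus two π bonds. Steric number 2, so sp.
C7: 4 σ bonds — 4 electron domains, sp3.
C8: 4 σ bonds; 4 regions of electron density → sp3.
C9 is sp3: 4 σ bonds, 4 electron-density regions.

C1 sp2, C2 sp, C3 sp2, C4 sp3, C5 sp, C6 sp, C7 sp3, C8 sp3, C9 sp3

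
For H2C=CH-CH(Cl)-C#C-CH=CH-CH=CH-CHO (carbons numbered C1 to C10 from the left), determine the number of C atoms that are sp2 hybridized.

7

C1: sp2 ✓
C2: sp2 ✓
C3: sp3
C4: sp
C5: sp
C6: sp2 ✓
C7: sp2 ✓
C8: sp2 ✓
C9: sp2 ✓
C10: sp2 ✓
C1, C2, C6, C7, C8, C9, C10 → 7 sp2 carbons.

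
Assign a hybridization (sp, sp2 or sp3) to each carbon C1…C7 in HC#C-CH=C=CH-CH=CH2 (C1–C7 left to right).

C1 — 2 σ bonds, plus two π bonds. Steric number 2, so sp.
C2: 2 σ bonds, plus two π bonds; 2 regions of electron density → sp.
C3 (3 σ bonds, plus one π bond) has steric number 3: sp2.
C4: 2 σ bonds, plus two π bonds; 2 regions of electron density → sp.
C5 (3 σ bonds, plus one π bond) has steric number 3: sp2.
C6: 3 σ bonds, plus one π bond — 3 electron domains, sp2.
C7 (3 σ bonds, plus one π bond) has steric number 3: sp2.

C1 sp, C2 sp, C3 sp2, C4 sp, C5 sp2, C6 sp2, C7 sp2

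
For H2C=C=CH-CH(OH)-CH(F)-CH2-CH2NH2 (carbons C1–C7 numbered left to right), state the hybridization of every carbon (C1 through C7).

C1 carries 3 σ bonds, plus one π bond, giving a steric number of 3, so it is sp2.
C2: 2 σ bonds, plus two π bonds — 2 electron domains, sp.
C3: 3 σ bonds, plus one π bond; 3 regions of electron density → sp2.
C4 carries 4 σ bonds, giving a steric number of 4, so it is sp3.
C5 — 4 σ bonds. Steric number 4, so sp3.
C6 — 4 σ bonds. Steric number 4, so sp3.
C7 has 4 σ bonds: steric number 4 → sp3.

C1 sp2, C2 sp, C3 sp2, C4 sp3, C5 sp3, C6 sp3, C7 sp3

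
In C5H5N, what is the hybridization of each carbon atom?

sp²

Each carbon atom is sp2: 3 σ bonds, plus one π bond, 3 electron-density regions.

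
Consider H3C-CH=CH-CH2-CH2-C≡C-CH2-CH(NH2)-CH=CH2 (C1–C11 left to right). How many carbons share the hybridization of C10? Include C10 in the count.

C10 is sp2 (one π bond).
C1: sp3
C2: sp2 ✓
C3: sp2 ✓
C4: sp3
C5: sp3
C6: sp
C7: sp
C8: sp3
C9: sp3
C10: sp2 ✓
C11: sp2 ✓
4 carbons are sp2.

4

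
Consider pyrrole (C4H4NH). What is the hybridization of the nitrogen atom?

N has three σ bonds; its lone pair occupies the p orbital and is part of the aromatic π system, so N is sp2 (not the sp3 a naive steric count of 4 would give).

sp²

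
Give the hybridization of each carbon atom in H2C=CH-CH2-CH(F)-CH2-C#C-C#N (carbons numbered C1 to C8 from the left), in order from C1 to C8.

C1 sp2, C2 sp2, C3 sp3, C4 sp3, C5 sp3, C6 sp, C7 sp, C8 sp

C1 has 3 σ bonds, plus one π bond: steric number 3 → sp2.
C2: 3 σ bonds, plus one π bond; 3 regions of electron density → sp2.
C3 — 4 σ bonds. Steric number 4, so sp3.
C4: 4 σ bonds — 4 electron domains, sp3.
C5: 4 σ bonds; 4 regions of electron density → sp3.
C6: 2 σ bonds, plus two π bonds; 2 regions of electron density → sp.
C7: 2 σ bonds, plus two π bonds — 2 electron domains, sp.
C8 carries 2 σ bonds, plus two π bonds, giving a steric number of 2, so it is sp.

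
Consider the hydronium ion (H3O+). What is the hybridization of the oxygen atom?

sp^3

Three σ bonds + one lone pair = steric number 4 → sp3.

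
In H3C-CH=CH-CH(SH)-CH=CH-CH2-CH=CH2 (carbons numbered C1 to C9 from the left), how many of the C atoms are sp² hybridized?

6

C1: sp3
C2: sp2 ✓
C3: sp2 ✓
C4: sp3
C5: sp2 ✓
C6: sp2 ✓
C7: sp3
C8: sp2 ✓
C9: sp2 ✓
C2, C3, C5, C6, C8, C9 → 6 sp2 carbons.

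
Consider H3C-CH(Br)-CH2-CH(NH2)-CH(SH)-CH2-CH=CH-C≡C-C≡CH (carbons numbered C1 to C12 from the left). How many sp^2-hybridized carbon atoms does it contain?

2

C1: sp3
C2: sp3
C3: sp3
C4: sp3
C5: sp3
C6: sp3
C7: sp2 ✓
C8: sp2 ✓
C9: sp
C10: sp
C11: sp
C12: sp
C7, C8 → 2 sp2 carbons.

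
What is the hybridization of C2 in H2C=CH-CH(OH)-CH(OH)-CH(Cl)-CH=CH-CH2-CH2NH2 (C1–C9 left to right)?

C2: 3 σ bonds, plus one π bond — 3 electron domains, sp2.

sp²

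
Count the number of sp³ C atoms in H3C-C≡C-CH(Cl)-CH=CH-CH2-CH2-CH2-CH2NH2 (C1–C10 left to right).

6

C1: sp3 ✓
C2: sp
C3: sp
C4: sp3 ✓
C5: sp2
C6: sp2
C7: sp3 ✓
C8: sp3 ✓
C9: sp3 ✓
C10: sp3 ✓
C1, C4, C7, C8, C9, C10 → 6 sp3 carbons.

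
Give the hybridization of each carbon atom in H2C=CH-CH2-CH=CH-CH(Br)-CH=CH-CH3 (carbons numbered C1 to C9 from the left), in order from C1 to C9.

C1 (3 σ bonds, plus one π bond) has steric number 3: sp2.
C2 (3 σ bonds, plus one π bond) has steric number 3: sp2.
C3 has 4 σ bonds: steric number 4 → sp3.
C4 carries 3 σ bonds, plus one π bond, giving a steric number of 3, so it is sp2.
C5 carries 3 σ bonds, plus one π bond, giving a steric number of 3, so it is sp2.
C6 has 4 σ bonds: steric number 4 → sp3.
C7: 3 σ bonds, plus one π bond — 3 electron domains, sp2.
C8 carries 3 σ bonds, plus one π bond, giving a steric number of 3, so it is sp2.
C9 (4 σ bonds) has steric number 4: sp3.

C1 sp2, C2 sp2, C3 sp3, C4 sp2, C5 sp2, C6 sp3, C7 sp2, C8 sp2, C9 sp3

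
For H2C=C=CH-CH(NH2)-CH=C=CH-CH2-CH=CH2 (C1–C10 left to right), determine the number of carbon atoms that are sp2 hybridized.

6

C1: sp2 ✓
C2: sp
C3: sp2 ✓
C4: sp3
C5: sp2 ✓
C6: sp
C7: sp2 ✓
C8: sp3
C9: sp2 ✓
C10: sp2 ✓
C1, C3, C5, C7, C9, C10 → 6 sp2 carbons.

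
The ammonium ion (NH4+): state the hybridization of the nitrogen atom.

Four σ bonds, no lone pair → sp3, tetrahedral.

sp^3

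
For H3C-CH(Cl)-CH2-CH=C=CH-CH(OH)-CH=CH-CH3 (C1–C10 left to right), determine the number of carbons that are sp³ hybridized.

C1: sp3 ✓
C2: sp3 ✓
C3: sp3 ✓
C4: sp2
C5: sp
C6: sp2
C7: sp3 ✓
C8: sp2
C9: sp2
C10: sp3 ✓
C1, C2, C3, C7, C10 → 5 sp3 carbons.

5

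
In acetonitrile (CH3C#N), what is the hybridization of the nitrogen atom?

N has one σ bond and one lone pair: steric number 2 → sp.

sp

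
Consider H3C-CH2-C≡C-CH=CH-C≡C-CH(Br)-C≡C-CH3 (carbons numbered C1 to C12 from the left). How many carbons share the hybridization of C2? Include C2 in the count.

C2 is sp3 (only σ bonds).
C1: sp3 ✓
C2: sp3 ✓
C3: sp
C4: sp
C5: sp2
C6: sp2
C7: sp
C8: sp
C9: sp3 ✓
C10: sp
C11: sp
C12: sp3 ✓
4 carbons are sp3.

4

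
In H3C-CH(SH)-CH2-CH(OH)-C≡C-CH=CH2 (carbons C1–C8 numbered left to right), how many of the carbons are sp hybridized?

C1: sp3
C2: sp3
C3: sp3
C4: sp3
C5: sp ✓
C6: sp ✓
C7: sp2
C8: sp2
C5, C6 → 2 sp carbons.

2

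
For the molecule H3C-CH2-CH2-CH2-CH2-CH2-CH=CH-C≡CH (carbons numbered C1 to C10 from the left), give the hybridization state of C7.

sp²

C7 (3 σ bonds, plus one π bond) has steric number 3: sp2.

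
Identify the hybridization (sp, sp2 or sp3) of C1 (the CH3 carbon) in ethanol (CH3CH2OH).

sp³

C1 (the CH3 carbon) is sp3: 4 σ bonds, 4 electron-density regions.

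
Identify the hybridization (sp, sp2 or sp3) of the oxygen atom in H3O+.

Three σ bonds + one lone pair = steric number 4 → sp3.

sp3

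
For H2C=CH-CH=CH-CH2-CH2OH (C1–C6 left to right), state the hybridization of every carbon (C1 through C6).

C1 has 3 σ bonds, plus one π bond: steric number 3 → sp2.
C2 — 3 σ bonds, plus one π bond. Steric number 3, so sp2.
C3 has 3 σ bonds, plus one π bond: steric number 3 → sp2.
C4 (3 σ bonds, plus one π bond) has steric number 3: sp2.
C5 carries 4 σ bonds, giving a steric number of 4, so it is sp3.
C6 is sp3: 4 σ bonds, 4 electron-density regions.

C1 sp2, C2 sp2, C3 sp2, C4 sp2, C5 sp3, C6 sp3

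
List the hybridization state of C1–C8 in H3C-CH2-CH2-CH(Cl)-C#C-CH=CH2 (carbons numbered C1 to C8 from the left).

C1 carries 4 σ bonds, giving a steric number of 4, so it is sp3.
C2 carries 4 σ bonds, giving a steric number of 4, so it is sp3.
C3 (4 σ bonds) has steric number 4: sp3.
C4 has 4 σ bonds: steric number 4 → sp3.
C5 has 2 σ bonds, plus two π bonds: steric number 2 → sp.
C6 (2 σ bonds, plus two π bonds) has steric number 2: sp.
C7 carries 3 σ bonds, plus one π bond, giving a steric number of 3, so it is sp2.
C8 is sp2: 3 σ bonds, plus one π bond, 3 electron-density regions.

C1 sp3, C2 sp3, C3 sp3, C4 sp3, C5 sp, C6 sp, C7 sp2, C8 sp2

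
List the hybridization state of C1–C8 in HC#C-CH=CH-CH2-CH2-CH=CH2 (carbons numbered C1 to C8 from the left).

C1 sp, C2 sp, C3 sp2, C4 sp2, C5 sp3, C6 sp3, C7 sp2, C8 sp2

C1 is sp: 2 σ bonds, plus two π bonds, 2 electron-density regions.
C2: 2 σ bonds, plus two π bonds; 2 regions of electron density → sp.
C3: 3 σ bonds, plus one π bond; 3 regions of electron density → sp2.
C4: 3 σ bonds, plus one π bond; 3 regions of electron density → sp2.
C5 has 4 σ bonds: steric number 4 → sp3.
C6 (4 σ bonds) has steric number 4: sp3.
C7 (3 σ bonds, plus one π bond) has steric number 3: sp2.
C8 carries 3 σ bonds, plus one π bond, giving a steric number of 3, so it is sp2.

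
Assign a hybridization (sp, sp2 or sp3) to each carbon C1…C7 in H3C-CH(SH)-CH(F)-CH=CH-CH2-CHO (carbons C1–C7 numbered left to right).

C1 sp3, C2 sp3, C3 sp3, C4 sp2, C5 sp2, C6 sp3, C7 sp2

C1 (4 σ bonds) has steric number 4: sp3.
C2 carries 4 σ bonds, giving a steric number of 4, so it is sp3.
C3: 4 σ bonds; 4 regions of electron density → sp3.
C4: 3 σ bonds, plus one π bond; 3 regions of electron density → sp2.
C5 has 3 σ bonds, plus one π bond: steric number 3 → sp2.
C6 has 4 σ bonds: steric number 4 → sp3.
C7 (3 σ bonds, plus one π bond) has steric number 3: sp2.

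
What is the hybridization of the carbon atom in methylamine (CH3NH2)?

The carbon atom has 4 σ bonds: steric number 4 → sp3.

sp³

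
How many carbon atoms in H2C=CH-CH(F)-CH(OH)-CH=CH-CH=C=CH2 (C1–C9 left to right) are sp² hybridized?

C1: sp2 ✓
C2: sp2 ✓
C3: sp3
C4: sp3
C5: sp2 ✓
C6: sp2 ✓
C7: sp2 ✓
C8: sp
C9: sp2 ✓
C1, C2, C5, C6, C7, C9 → 6 sp2 carbons.

6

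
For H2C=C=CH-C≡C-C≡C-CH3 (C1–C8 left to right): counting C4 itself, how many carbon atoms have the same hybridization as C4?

5

C4 is sp (two π bonds).
C1: sp2
C2: sp ✓
C3: sp2
C4: sp ✓
C5: sp ✓
C6: sp ✓
C7: sp ✓
C8: sp3
5 carbons are sp.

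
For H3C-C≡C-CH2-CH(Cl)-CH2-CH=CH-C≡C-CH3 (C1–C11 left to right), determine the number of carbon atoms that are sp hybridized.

C1: sp3
C2: sp ✓
C3: sp ✓
C4: sp3
C5: sp3
C6: sp3
C7: sp2
C8: sp2
C9: sp ✓
C10: sp ✓
C11: sp3
C2, C3, C9, C10 → 4 sp carbons.

4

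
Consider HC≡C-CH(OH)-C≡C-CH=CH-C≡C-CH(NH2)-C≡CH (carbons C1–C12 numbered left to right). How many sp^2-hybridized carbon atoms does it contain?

2

C1: sp
C2: sp
C3: sp3
C4: sp
C5: sp
C6: sp2 ✓
C7: sp2 ✓
C8: sp
C9: sp
C10: sp3
C11: sp
C12: sp
C6, C7 → 2 sp2 carbons.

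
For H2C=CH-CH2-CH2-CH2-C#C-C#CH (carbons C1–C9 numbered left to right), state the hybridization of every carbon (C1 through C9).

C1 sp2, C2 sp2, C3 sp3, C4 sp3, C5 sp3, C6 sp, C7 sp, C8 sp, C9 sp

C1: 3 σ bonds, plus one π bond — 3 electron domains, sp2.
C2 — 3 σ bonds, plus one π bond. Steric number 3, so sp2.
C3 carries 4 σ bonds, giving a steric number of 4, so it is sp3.
C4 carries 4 σ bonds, giving a steric number of 4, so it is sp3.
C5: 4 σ bonds; 4 regions of electron density → sp3.
C6: 2 σ bonds, plus two π bonds; 2 regions of electron density → sp.
C7: 2 σ bonds, plus two π bonds — 2 electron domains, sp.
C8 has 2 σ bonds, plus two π bonds: steric number 2 → sp.
C9 (2 σ bonds, plus two π bonds) has steric number 2: sp.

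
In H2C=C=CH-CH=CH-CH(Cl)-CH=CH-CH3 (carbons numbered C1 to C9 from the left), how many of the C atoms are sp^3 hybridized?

C1: sp2
C2: sp
C3: sp2
C4: sp2
C5: sp2
C6: sp3 ✓
C7: sp2
C8: sp2
C9: sp3 ✓
C6, C9 → 2 sp3 carbons.

2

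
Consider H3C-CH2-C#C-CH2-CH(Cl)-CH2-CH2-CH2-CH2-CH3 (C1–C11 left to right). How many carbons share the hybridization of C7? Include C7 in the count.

C7 is sp3 (only σ bonds).
C1: sp3 ✓
C2: sp3 ✓
C3: sp
C4: sp
C5: sp3 ✓
C6: sp3 ✓
C7: sp3 ✓
C8: sp3 ✓
C9: sp3 ✓
C10: sp3 ✓
C11: sp3 ✓
9 carbons are sp3.

9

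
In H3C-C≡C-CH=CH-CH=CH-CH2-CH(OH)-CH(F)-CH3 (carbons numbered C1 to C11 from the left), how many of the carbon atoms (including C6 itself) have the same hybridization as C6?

4

C6 is sp2 (one π bond).
C1: sp3
C2: sp
C3: sp
C4: sp2 ✓
C5: sp2 ✓
C6: sp2 ✓
C7: sp2 ✓
C8: sp3
C9: sp3
C10: sp3
C11: sp3
4 carbons are sp2.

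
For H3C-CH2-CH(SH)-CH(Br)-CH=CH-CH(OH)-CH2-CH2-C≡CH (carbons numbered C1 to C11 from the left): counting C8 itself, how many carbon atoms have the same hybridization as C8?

7

C8 is sp3 (only σ bonds).
C1: sp3 ✓
C2: sp3 ✓
C3: sp3 ✓
C4: sp3 ✓
C5: sp2
C6: sp2
C7: sp3 ✓
C8: sp3 ✓
C9: sp3 ✓
C10: sp
C11: sp
7 carbons are sp3.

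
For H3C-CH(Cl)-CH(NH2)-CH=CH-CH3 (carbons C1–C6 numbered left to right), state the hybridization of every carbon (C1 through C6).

C1 sp3, C2 sp3, C3 sp3, C4 sp2, C5 sp2, C6 sp3

C1 (4 σ bonds) has steric number 4: sp3.
C2 — 4 σ bonds. Steric number 4, so sp3.
C3 carries 4 σ bonds, giving a steric number of 4, so it is sp3.
C4 (3 σ bonds, plus one π bond) has steric number 3: sp2.
C5 — 3 σ bonds, plus one π bond. Steric number 3, so sp2.
C6 — 4 σ bonds. Steric number 4, so sp3.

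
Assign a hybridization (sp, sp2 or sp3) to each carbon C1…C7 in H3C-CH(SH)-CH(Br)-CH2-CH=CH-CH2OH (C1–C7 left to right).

C1 sp3, C2 sp3, C3 sp3, C4 sp3, C5 sp2, C6 sp2, C7 sp3

C1 (4 σ bonds) has steric number 4: sp3.
C2: 4 σ bonds; 4 regions of electron density → sp3.
C3 has 4 σ bonds: steric number 4 → sp3.
C4 has 4 σ bonds: steric number 4 → sp3.
C5 — 3 σ bonds, plus one π bond. Steric number 3, so sp2.
C6: 3 σ bonds, plus one π bond; 3 regions of electron density → sp2.
C7: 4 σ bonds — 4 electron domains, sp3.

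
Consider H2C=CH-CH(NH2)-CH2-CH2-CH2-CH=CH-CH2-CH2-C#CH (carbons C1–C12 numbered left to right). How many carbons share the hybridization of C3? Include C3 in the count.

6

C3 is sp3 (only σ bonds).
C1: sp2
C2: sp2
C3: sp3 ✓
C4: sp3 ✓
C5: sp3 ✓
C6: sp3 ✓
C7: sp2
C8: sp2
C9: sp3 ✓
C10: sp3 ✓
C11: sp
C12: sp
6 carbons are sp3.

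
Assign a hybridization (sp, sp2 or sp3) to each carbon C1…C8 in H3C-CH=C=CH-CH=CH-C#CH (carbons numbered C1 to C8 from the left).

C1 sp3, C2 sp2, C3 sp, C4 sp2, C5 sp2, C6 sp2, C7 sp, C8 sp

C1: 4 σ bonds — 4 electron domains, sp3.
C2 has 3 σ bonds, plus one π bond: steric number 3 → sp2.
C3 has 2 σ bonds, plus two π bonds: steric number 2 → sp.
C4 is sp2: 3 σ bonds, plus one π bond, 3 electron-density regions.
C5: 3 σ bonds, plus one π bond — 3 electron domains, sp2.
C6 is sp2: 3 σ bonds, plus one π bond, 3 electron-density regions.
C7 — 2 σ bonds, plus two π bonds. Steric number 2, so sp.
C8 carries 2 σ bonds, plus two π bonds, giving a steric number of 2, so it is sp.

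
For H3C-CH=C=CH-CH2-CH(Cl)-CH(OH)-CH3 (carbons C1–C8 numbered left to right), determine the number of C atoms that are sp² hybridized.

C1: sp3
C2: sp2 ✓
C3: sp
C4: sp2 ✓
C5: sp3
C6: sp3
C7: sp3
C8: sp3
C2, C4 → 2 sp2 carbons.

2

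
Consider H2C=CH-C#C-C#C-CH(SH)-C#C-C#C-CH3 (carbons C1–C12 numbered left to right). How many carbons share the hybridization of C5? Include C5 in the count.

C5 is sp (two π bonds).
C1: sp2
C2: sp2
C3: sp ✓
C4: sp ✓
C5: sp ✓
C6: sp ✓
C7: sp3
C8: sp ✓
C9: sp ✓
C10: sp ✓
C11: sp ✓
C12: sp3
8 carbons are sp.

8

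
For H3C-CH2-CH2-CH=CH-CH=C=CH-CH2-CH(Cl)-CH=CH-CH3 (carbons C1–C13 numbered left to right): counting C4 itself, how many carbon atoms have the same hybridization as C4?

C4 is sp2 (one π bond).
C1: sp3
C2: sp3
C3: sp3
C4: sp2 ✓
C5: sp2 ✓
C6: sp2 ✓
C7: sp
C8: sp2 ✓
C9: sp3
C10: sp3
C11: sp2 ✓
C12: sp2 ✓
C13: sp3
6 carbons are sp2.

6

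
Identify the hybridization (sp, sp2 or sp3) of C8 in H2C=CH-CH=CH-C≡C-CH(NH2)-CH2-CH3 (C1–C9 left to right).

C8 carries 4 σ bonds, giving a steric number of 4, so it is sp3.

sp3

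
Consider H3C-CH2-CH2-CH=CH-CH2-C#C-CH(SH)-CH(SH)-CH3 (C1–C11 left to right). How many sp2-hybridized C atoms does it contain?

2

C1: sp3
C2: sp3
C3: sp3
C4: sp2 ✓
C5: sp2 ✓
C6: sp3
C7: sp
C8: sp
C9: sp3
C10: sp3
C11: sp3
C4, C5 → 2 sp2 carbons.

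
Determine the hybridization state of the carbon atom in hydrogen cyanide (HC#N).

The carbon atom (2 σ bonds, plus two π bonds) has steric number 2: sp.

sp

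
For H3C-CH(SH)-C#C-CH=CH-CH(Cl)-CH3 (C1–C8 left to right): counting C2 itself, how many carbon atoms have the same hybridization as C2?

4

C2 is sp3 (only σ bonds).
C1: sp3 ✓
C2: sp3 ✓
C3: sp
C4: sp
C5: sp2
C6: sp2
C7: sp3 ✓
C8: sp3 ✓
4 carbons are sp3.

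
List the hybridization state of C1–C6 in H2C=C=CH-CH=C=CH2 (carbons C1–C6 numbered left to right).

C1 is sp2: 3 σ bonds, plus one π bond, 3 electron-density regions.
C2 — 2 σ bonds, plus two π bonds. Steric number 2, so sp.
C3: 3 σ bonds, plus one π bond — 3 electron domains, sp2.
C4: 3 σ bonds, plus one π bond; 3 regions of electron density → sp2.
C5 has 2 σ bonds, plus two π bonds: steric number 2 → sp.
C6 is sp2: 3 σ bonds, plus one π bond, 3 electron-density regions.

C1 sp2, C2 sp, C3 sp2, C4 sp2, C5 sp, C6 sp2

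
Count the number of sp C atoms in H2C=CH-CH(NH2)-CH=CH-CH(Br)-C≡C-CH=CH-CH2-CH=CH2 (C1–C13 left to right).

C1: sp2
C2: sp2
C3: sp3
C4: sp2
C5: sp2
C6: sp3
C7: sp ✓
C8: sp ✓
C9: sp2
C10: sp2
C11: sp3
C12: sp2
C13: sp2
C7, C8 → 2 sp carbons.

2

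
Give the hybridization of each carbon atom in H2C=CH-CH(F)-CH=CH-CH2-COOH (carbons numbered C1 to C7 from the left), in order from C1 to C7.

C1 (3 σ bonds, plus one π bond) has steric number 3: sp2.
C2 is sp2: 3 σ bonds, plus one π bond, 3 electron-density regions.
C3 — 4 σ bonds. Steric number 4, so sp3.
C4 — 3 σ bonds, plus one π bond. Steric number 3, so sp2.
C5: 3 σ bonds, plus one π bond — 3 electron domains, sp2.
C6: 4 σ bonds; 4 regions of electron density → sp3.
C7 is sp2: 3 σ bonds, plus one π bond, 3 electron-density regions.

C1 sp2, C2 sp2, C3 sp3, C4 sp2, C5 sp2, C6 sp3, C7 sp2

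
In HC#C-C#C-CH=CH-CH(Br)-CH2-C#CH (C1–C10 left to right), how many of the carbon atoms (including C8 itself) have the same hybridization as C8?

C8 is sp3 (only σ bonds).
C1: sp
C2: sp
C3: sp
C4: sp
C5: sp2
C6: sp2
C7: sp3 ✓
C8: sp3 ✓
C9: sp
C10: sp
2 carbons are sp3.

2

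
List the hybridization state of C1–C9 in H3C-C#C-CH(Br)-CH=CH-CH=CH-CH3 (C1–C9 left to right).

C1 carries 4 σ bonds, giving a steric number of 4, so it is sp3.
C2 (2 σ bonds, plus two π bonds) has steric number 2: sp.
C3: 2 σ bonds, plus two π bonds — 2 electron domains, sp.
C4 (4 σ bonds) has steric number 4: sp3.
C5: 3 σ bonds, plus one π bond — 3 electron domains, sp2.
C6: 3 σ bonds, plus one π bond — 3 electron domains, sp2.
C7 is sp2: 3 σ bonds, plus one π bond, 3 electron-density regions.
C8 is sp2: 3 σ bonds, plus one π bond, 3 electron-density regions.
C9: 4 σ bonds; 4 regions of electron density → sp3.

C1 sp3, C2 sp, C3 sp, C4 sp3, C5 sp2, C6 sp2, C7 sp2, C8 sp2, C9 sp3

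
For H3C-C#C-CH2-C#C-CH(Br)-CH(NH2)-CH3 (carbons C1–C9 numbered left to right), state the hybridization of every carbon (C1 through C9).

C1 is sp3: 4 σ bonds, 4 electron-density regions.
C2 has 2 σ bonds, plus two π bonds: steric number 2 → sp.
C3 carries 2 σ bonds, plus two π bonds, giving a steric number of 2, so it is sp.
C4 carries 4 σ bonds, giving a steric number of 4, so it is sp3.
C5 has 2 σ bonds, plus two π bonds: steric number 2 → sp.
C6: 2 σ bonds, plus two π bonds — 2 electron domains, sp.
C7 (4 σ bonds) has steric number 4: sp3.
C8: 4 σ bonds — 4 electron domains, sp3.
C9 carries 4 σ bonds, giving a steric number of 4, so it is sp3.

C1 sp3, C2 sp, C3 sp, C4 sp3, C5 sp, C6 sp, C7 sp3, C8 sp3, C9 sp3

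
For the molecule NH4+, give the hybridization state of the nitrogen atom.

sp3

Four σ bonds, no lone pair → sp3, tetrahedral.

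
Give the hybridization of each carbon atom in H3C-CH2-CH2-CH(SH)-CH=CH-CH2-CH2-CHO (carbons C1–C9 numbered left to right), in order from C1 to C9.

C1: 4 σ bonds — 4 electron domains, sp3.
C2 (4 σ bonds) has steric number 4: sp3.
C3 carries 4 σ bonds, giving a steric number of 4, so it is sp3.
C4 carries 4 σ bonds, giving a steric number of 4, so it is sp3.
C5 carries 3 σ bonds, plus one π bond, giving a steric number of 3, so it is sp2.
C6: 3 σ bonds, plus one π bond — 3 electron domains, sp2.
C7: 4 σ bonds — 4 electron domains, sp3.
C8 has 4 σ bonds: steric number 4 → sp3.
C9: 3 σ bonds, plus one π bond; 3 regions of electron density → sp2.

C1 sp3, C2 sp3, C3 sp3, C4 sp3, C5 sp2, C6 sp2, C7 sp3, C8 sp3, C9 sp2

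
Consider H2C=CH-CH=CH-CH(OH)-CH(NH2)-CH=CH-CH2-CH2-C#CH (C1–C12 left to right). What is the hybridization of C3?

C3 — 3 σ bonds, plus one π bond. Steric number 3, so sp2.

sp²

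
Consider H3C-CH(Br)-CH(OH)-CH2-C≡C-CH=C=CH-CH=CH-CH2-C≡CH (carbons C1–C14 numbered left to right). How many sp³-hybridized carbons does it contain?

5

C1: sp3 ✓
C2: sp3 ✓
C3: sp3 ✓
C4: sp3 ✓
C5: sp
C6: sp
C7: sp2
C8: sp
C9: sp2
C10: sp2
C11: sp2
C12: sp3 ✓
C13: sp
C14: sp
C1, C2, C3, C4, C12 → 5 sp3 carbons.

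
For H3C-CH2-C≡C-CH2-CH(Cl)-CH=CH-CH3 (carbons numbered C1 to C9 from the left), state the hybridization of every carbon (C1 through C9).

C1 sp3, C2 sp3, C3 sp, C4 sp, C5 sp3, C6 sp3, C7 sp2, C8 sp2, C9 sp3

C1 is sp3: 4 σ bonds, 4 electron-density regions.
C2 (4 σ bonds) has steric number 4: sp3.
C3: 2 σ bonds, plus two π bonds; 2 regions of electron density → sp.
C4 carries 2 σ bonds, plus two π bonds, giving a steric number of 2, so it is sp.
C5 is sp3: 4 σ bonds, 4 electron-density regions.
C6 is sp3: 4 σ bonds, 4 electron-density regions.
C7: 3 σ bonds, plus one π bond — 3 electron domains, sp2.
C8 (3 σ bonds, plus one π bond) has steric number 3: sp2.
C9: 4 σ bonds; 4 regions of electron density → sp3.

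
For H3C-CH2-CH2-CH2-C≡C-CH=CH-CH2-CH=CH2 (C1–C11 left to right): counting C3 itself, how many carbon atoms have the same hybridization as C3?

C3 is sp3 (only σ bonds).
C1: sp3 ✓
C2: sp3 ✓
C3: sp3 ✓
C4: sp3 ✓
C5: sp
C6: sp
C7: sp2
C8: sp2
C9: sp3 ✓
C10: sp2
C11: sp2
5 carbons are sp3.

5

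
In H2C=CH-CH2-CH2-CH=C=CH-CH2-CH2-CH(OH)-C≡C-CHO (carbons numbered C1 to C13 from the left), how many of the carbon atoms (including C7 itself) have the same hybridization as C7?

C7 is sp2 (one π bond).
C1: sp2 ✓
C2: sp2 ✓
C3: sp3
C4: sp3
C5: sp2 ✓
C6: sp
C7: sp2 ✓
C8: sp3
C9: sp3
C10: sp3
C11: sp
C12: sp
C13: sp2 ✓
5 carbons are sp2.

5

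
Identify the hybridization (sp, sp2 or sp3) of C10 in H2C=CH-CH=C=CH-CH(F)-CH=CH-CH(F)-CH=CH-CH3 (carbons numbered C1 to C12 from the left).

C10 has 3 σ bonds, plus one π bond: steric number 3 → sp2.

sp²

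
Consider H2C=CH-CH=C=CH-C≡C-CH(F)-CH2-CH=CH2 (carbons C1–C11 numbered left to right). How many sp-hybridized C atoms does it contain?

C1: sp2
C2: sp2
C3: sp2
C4: sp ✓
C5: sp2
C6: sp ✓
C7: sp ✓
C8: sp3
C9: sp3
C10: sp2
C11: sp2
C4, C6, C7 → 3 sp carbons.

3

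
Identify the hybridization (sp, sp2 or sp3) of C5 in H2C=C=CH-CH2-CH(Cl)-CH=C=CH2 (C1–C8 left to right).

sp3

C5 has 4 σ bonds: steric number 4 → sp3.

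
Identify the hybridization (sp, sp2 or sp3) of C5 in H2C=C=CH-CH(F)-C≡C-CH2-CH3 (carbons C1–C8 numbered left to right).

sp

C5 — 2 σ bonds, plus two π bonds. Steric number 2, so sp.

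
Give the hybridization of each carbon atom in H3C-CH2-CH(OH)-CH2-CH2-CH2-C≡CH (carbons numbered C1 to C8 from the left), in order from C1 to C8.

C1 sp3, C2 sp3, C3 sp3, C4 sp3, C5 sp3, C6 sp3, C7 sp, C8 sp

C1 is sp3: 4 σ bonds, 4 electron-density regions.
C2 — 4 σ bonds. Steric number 4, so sp3.
C3 (4 σ bonds) has steric number 4: sp3.
C4 (4 σ bonds) has steric number 4: sp3.
C5 is sp3: 4 σ bonds, 4 electron-density regions.
C6: 4 σ bonds — 4 electron domains, sp3.
C7: 2 σ bonds, plus two π bonds; 2 regions of electron density → sp.
C8 (2 σ bonds, plus two π bonds) has steric number 2: sp.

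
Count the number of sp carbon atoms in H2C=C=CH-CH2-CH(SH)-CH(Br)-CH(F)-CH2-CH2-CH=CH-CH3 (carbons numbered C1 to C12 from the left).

C1: sp2
C2: sp ✓
C3: sp2
C4: sp3
C5: sp3
C6: sp3
C7: sp3
C8: sp3
C9: sp3
C10: sp2
C11: sp2
C12: sp3
C2 → 1 sp carbon.

1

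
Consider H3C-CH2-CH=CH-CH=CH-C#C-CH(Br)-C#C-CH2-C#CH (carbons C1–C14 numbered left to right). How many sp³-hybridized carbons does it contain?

4

C1: sp3 ✓
C2: sp3 ✓
C3: sp2
C4: sp2
C5: sp2
C6: sp2
C7: sp
C8: sp
C9: sp3 ✓
C10: sp
C11: sp
C12: sp3 ✓
C13: sp
C14: sp
C1, C2, C9, C12 → 4 sp3 carbons.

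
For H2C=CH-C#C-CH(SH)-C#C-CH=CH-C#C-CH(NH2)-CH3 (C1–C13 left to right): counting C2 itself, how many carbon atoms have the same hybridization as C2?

C2 is sp2 (one π bond).
C1: sp2 ✓
C2: sp2 ✓
C3: sp
C4: sp
C5: sp3
C6: sp
C7: sp
C8: sp2 ✓
C9: sp2 ✓
C10: sp
C11: sp
C12: sp3
C13: sp3
4 carbons are sp2.

4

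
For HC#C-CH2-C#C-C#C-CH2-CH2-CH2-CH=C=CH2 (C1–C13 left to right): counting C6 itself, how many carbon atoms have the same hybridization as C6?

7

C6 is sp (two π bonds).
C1: sp ✓
C2: sp ✓
C3: sp3
C4: sp ✓
C5: sp ✓
C6: sp ✓
C7: sp ✓
C8: sp3
C9: sp3
C10: sp3
C11: sp2
C12: sp ✓
C13: sp2
7 carbons are sp.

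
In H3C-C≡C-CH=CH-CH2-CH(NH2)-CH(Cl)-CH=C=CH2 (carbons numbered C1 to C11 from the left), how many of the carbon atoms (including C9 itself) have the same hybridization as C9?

C9 is sp2 (one π bond).
C1: sp3
C2: sp
C3: sp
C4: sp2 ✓
C5: sp2 ✓
C6: sp3
C7: sp3
C8: sp3
C9: sp2 ✓
C10: sp
C11: sp2 ✓
4 carbons are sp2.

4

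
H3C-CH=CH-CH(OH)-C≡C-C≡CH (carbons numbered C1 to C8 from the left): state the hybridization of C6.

sp

C6: 2 σ bonds, plus two π bonds; 2 regions of electron density → sp.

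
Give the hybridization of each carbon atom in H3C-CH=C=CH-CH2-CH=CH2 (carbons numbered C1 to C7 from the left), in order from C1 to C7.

C1 sp3, C2 sp2, C3 sp, C4 sp2, C5 sp3, C6 sp2, C7 sp2

C1: 4 σ bonds; 4 regions of electron density → sp3.
C2 (3 σ bonds, plus one π bond) has steric number 3: sp2.
C3 — 2 σ bonds, plus two π bonds. Steric number 2, so sp.
C4: 3 σ bonds, plus one π bond — 3 electron domains, sp2.
C5 carries 4 σ bonds, giving a steric number of 4, so it is sp3.
C6 is sp2: 3 σ bonds, plus one π bond, 3 electron-density regions.
C7 — 3 σ bonds, plus one π bond. Steric number 3, so sp2.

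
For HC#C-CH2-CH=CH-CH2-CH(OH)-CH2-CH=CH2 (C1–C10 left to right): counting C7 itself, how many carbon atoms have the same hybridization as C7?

C7 is sp3 (only σ bonds).
C1: sp
C2: sp
C3: sp3 ✓
C4: sp2
C5: sp2
C6: sp3 ✓
C7: sp3 ✓
C8: sp3 ✓
C9: sp2
C10: sp2
4 carbons are sp3.

4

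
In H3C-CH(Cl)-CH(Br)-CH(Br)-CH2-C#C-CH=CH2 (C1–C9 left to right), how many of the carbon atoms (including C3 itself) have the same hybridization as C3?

C3 is sp3 (only σ bonds).
C1: sp3 ✓
C2: sp3 ✓
C3: sp3 ✓
C4: sp3 ✓
C5: sp3 ✓
C6: sp
C7: sp
C8: sp2
C9: sp2
5 carbons are sp3.

5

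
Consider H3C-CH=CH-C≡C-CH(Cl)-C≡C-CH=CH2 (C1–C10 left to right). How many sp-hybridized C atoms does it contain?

4

C1: sp3
C2: sp2
C3: sp2
C4: sp ✓
C5: sp ✓
C6: sp3
C7: sp ✓
C8: sp ✓
C9: sp2
C10: sp2
C4, C5, C7, C8 → 4 sp carbons.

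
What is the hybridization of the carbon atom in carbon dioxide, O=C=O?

sp

Two σ bonds, two π bonds → steric number 2 → sp.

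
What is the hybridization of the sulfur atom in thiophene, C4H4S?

sp2

Analogous to furan: one S lone pair in the aromatic π system, S is sp2.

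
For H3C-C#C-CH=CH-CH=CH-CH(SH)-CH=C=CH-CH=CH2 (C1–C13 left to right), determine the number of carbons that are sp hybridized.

C1: sp3
C2: sp ✓
C3: sp ✓
C4: sp2
C5: sp2
C6: sp2
C7: sp2
C8: sp3
C9: sp2
C10: sp ✓
C11: sp2
C12: sp2
C13: sp2
C2, C3, C10 → 3 sp carbons.

3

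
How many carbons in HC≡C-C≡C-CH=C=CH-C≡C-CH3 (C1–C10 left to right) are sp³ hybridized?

C1: sp
C2: sp
C3: sp
C4: sp
C5: sp2
C6: sp
C7: sp2
C8: sp
C9: sp
C10: sp3 ✓
C10 → 1 sp3 carbon.

1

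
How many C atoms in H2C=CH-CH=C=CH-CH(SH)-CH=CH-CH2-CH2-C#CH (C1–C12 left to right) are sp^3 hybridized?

3

C1: sp2
C2: sp2
C3: sp2
C4: sp
C5: sp2
C6: sp3 ✓
C7: sp2
C8: sp2
C9: sp3 ✓
C10: sp3 ✓
C11: sp
C12: sp
C6, C9, C10 → 3 sp3 carbons.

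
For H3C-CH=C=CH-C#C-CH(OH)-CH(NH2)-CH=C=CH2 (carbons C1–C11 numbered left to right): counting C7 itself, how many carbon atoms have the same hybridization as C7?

C7 is sp3 (only σ bonds).
C1: sp3 ✓
C2: sp2
C3: sp
C4: sp2
C5: sp
C6: sp
C7: sp3 ✓
C8: sp3 ✓
C9: sp2
C10: sp
C11: sp2
3 carbons are sp3.

3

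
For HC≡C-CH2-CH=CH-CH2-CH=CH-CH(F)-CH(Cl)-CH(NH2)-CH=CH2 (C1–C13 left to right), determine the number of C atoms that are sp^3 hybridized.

C1: sp
C2: sp
C3: sp3 ✓
C4: sp2
C5: sp2
C6: sp3 ✓
C7: sp2
C8: sp2
C9: sp3 ✓
C10: sp3 ✓
C11: sp3 ✓
C12: sp2
C13: sp2
C3, C6, C9, C10, C11 → 5 sp3 carbons.

5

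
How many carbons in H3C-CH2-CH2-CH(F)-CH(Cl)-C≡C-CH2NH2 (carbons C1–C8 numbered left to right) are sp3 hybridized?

6

C1: sp3 ✓
C2: sp3 ✓
C3: sp3 ✓
C4: sp3 ✓
C5: sp3 ✓
C6: sp
C7: sp
C8: sp3 ✓
C1, C2, C3, C4, C5, C8 → 6 sp3 carbons.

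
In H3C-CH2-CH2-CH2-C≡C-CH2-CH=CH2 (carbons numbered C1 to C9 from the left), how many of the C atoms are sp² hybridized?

C1: sp3
C2: sp3
C3: sp3
C4: sp3
C5: sp
C6: sp
C7: sp3
C8: sp2 ✓
C9: sp2 ✓
C8, C9 → 2 sp2 carbons.

2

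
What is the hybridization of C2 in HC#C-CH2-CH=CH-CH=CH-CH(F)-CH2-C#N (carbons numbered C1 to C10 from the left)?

sp

C2 has 2 σ bonds, plus two π bonds: steric number 2 → sp.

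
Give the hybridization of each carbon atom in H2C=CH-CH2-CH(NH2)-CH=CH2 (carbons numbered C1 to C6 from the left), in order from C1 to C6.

C1 sp2, C2 sp2, C3 sp3, C4 sp3, C5 sp2, C6 sp2

C1 is sp2: 3 σ bonds, plus one π bond, 3 electron-density regions.
C2 is sp2: 3 σ bonds, plus one π bond, 3 electron-density regions.
C3: 4 σ bonds; 4 regions of electron density → sp3.
C4 carries 4 σ bonds, giving a steric number of 4, so it is sp3.
C5: 3 σ bonds, plus one π bond; 3 regions of electron density → sp2.
C6 (3 σ bonds, plus one π bond) has steric number 3: sp2.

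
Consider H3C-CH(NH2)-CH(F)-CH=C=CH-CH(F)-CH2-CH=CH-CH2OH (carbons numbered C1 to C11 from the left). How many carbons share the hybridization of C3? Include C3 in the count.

C3 is sp3 (only σ bonds).
C1: sp3 ✓
C2: sp3 ✓
C3: sp3 ✓
C4: sp2
C5: sp
C6: sp2
C7: sp3 ✓
C8: sp3 ✓
C9: sp2
C10: sp2
C11: sp3 ✓
6 carbons are sp3.

6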